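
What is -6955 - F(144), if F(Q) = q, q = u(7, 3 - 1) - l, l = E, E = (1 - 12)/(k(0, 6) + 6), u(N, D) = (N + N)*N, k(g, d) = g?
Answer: -42329/6 ≈ -7054.8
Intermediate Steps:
u(N, D) = 2*N² (u(N, D) = (2*N)*N = 2*N²)
E = -11/6 (E = (1 - 12)/(0 + 6) = -11/6 ≈ -1.8333)
l = -11/6 ≈ -1.8333
q = 599/6 (q = 2*7² - 1*(-11/6) = 2*49 + 11/6 = 98 + 11/6 = 599/6 ≈ 99.833)
F(Q) = 599/6
-6955 - F(144) = -6955 - 1*599/6 = -6955 - 599/6 = -42329/6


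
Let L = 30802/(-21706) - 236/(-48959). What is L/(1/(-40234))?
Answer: 30234090802734/531352027 ≈ 56900.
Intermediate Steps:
L = -751456251/531352027 (L = 30802*(-1/21706) - 236*(-1/48959) = -15401/10853 + 236/48959 = -751456251/531352027 ≈ -1.4142)
L/(1/(-40234)) = -751456251/(531352027*(1/(-40234))) = -751456251/(531352027*(-1/40234)) = -751456251/531352027*(-40234) = 30234090802734/531352027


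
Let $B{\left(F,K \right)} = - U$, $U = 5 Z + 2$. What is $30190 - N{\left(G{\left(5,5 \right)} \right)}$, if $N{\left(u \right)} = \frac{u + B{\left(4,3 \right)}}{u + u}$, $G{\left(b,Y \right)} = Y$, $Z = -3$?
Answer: $\frac{150941}{5} \approx 30188.0$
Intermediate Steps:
$U = -13$ ($U = 5 \left(-3\right) + 2 = -15 + 2 = -13$)
$B{\left(F,K \right)} = 13$ ($B{\left(F,K \right)} = \left(-1\right) \left(-13\right) = 13$)
$N{\left(u \right)} = \frac{13 + u}{2 u}$ ($N{\left(u \right)} = \frac{u + 13}{u + u} = \frac{13 + u}{2 u}$)
$30190 - N{\left(G{\left(5,5 \right)} \right)} = 30190 - \frac{13 + 5}{2 \cdot 5} = 30190 - \frac{1}{2} \cdot \frac{1}{5} \cdot 18 = 30190 - \frac{9}{5} = \frac{150941}{5}$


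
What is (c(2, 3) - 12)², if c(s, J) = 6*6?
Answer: 576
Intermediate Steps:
c(s, J) = 36
(c(2, 3) - 12)² = (36 - 12)² = 24² = 576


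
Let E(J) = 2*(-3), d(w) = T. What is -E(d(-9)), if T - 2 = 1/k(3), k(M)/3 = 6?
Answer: 6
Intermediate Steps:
k(M) = 18 (k(M) = 3*6 = 18)
T = 37/18 (T = 2 + 1/18 = 37/18 ≈ 2.0556)
d(w) = 37/18
E(J) = -6
-E(d(-9)) = -1*(-6) = 6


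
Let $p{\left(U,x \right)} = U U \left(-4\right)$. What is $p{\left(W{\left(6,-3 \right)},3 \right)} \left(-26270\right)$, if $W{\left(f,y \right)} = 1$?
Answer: $105080$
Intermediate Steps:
$p{\left(U,x \right)} = - 4 U^{2}$ ($p{\left(U,x \right)} = U^{2} \left(-4\right) = - 4 U^{2}$)
$p{\left(W{\left(6,-3 \right)},3 \right)} \left(-26270\right) = - 4 \cdot 1^{2} \left(-26270\right) = \left(-4\right) 1 \left(-26270\right) = \left(-4\right) \left(-26270\right) = 105080$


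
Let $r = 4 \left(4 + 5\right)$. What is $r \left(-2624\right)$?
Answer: $-94464$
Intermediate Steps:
$r = 36$ ($r = 4 \cdot 9 = 36$)
$r \left(-2624\right) = 36 \left(-2624\right) = -94464$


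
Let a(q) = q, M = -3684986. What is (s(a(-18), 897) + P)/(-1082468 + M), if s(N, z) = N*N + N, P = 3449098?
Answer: -1724702/2383727 ≈ -0.72353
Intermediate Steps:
s(N, z) = N + N² (s(N, z) = N² + N = N + N²)
(s(a(-18), 897) + P)/(-1082468 + M) = (-18*(1 - 18) + 3449098)/(-1082468 - 3684986) = (-18*(-17) + 3449098)/(-4767454) = (306 + 3449098)*(-1/4767454) = 3449404*(-1/4767454) = -1724702/2383727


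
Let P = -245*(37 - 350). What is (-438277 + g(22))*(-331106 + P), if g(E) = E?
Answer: 111501275355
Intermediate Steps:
P = 76685 (P = -245*(-313) = 76685)
(-438277 + g(22))*(-331106 + P) = (-438277 + 22)*(-331106 + 76685) = -438255*(-254421) = 111501275355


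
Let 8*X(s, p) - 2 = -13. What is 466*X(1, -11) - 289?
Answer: -3719/4 ≈ -929.75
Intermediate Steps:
X(s, p) = -11/8 (X(s, p) = 1/4 + (1/8)*(-13) = 1/4 - 13/8 = -11/8)
466*X(1, -11) - 289 = 466*(-11/8) - 289 = -2563/4 - 289 = -3719/4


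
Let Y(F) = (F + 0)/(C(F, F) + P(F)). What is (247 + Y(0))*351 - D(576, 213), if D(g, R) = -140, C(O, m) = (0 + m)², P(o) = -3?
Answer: 86837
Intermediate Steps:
C(O, m) = m²
Y(F) = F/(-3 + F²) (Y(F) = (F + 0)/(F² - 3) = F/(-3 + F²))
(247 + Y(0))*351 - D(576, 213) = (247 + 0/(-3 + 0²))*351 - 1*(-140) = (247 + 0/(-3 + 0))*351 + 140 = (247 + 0/(-3))*351 + 140 = (247 + 0*(-⅓))*351 + 140 = (247 + 0)*351 + 140 = 247*351 + 140 = 86697 + 140 = 86837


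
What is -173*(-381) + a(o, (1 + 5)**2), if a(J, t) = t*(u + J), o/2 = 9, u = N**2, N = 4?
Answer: 67137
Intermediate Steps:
u = 16 (u = 4**2 = 16)
o = 18 (o = 2*9 = 18)
a(J, t) = t*(16 + J)
-173*(-381) + a(o, (1 + 5)**2) = -173*(-381) + (1 + 5)**2*(16 + 18) = 65913 + 6**2*34 = 65913 + 36*34 = 65913 + 1224 = 67137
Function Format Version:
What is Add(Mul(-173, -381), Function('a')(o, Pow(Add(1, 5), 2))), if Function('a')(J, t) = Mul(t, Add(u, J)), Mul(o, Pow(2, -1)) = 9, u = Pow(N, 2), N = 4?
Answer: 67137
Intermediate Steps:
u = 16 (u = Pow(4, 2) = 16)
o = 18 (o = Mul(2, 9) = 18)
Function('a')(J, t) = Mul(t, Add(16, J))
Add(Mul(-173, -381), Function('a')(o, Pow(Add(1, 5), 2))) = Add(Mul(-173, -381), Mul(Pow(Add(1, 5), 2), Add(16, 18))) = Add(65913, Mul(Pow(6, 2), 34)) = Add(65913, Mul(36, 34)) = Add(65913, 1224) = 67137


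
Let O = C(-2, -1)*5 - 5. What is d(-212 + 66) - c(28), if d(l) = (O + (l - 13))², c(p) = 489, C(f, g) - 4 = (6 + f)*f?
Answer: 33367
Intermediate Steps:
C(f, g) = 4 + f*(6 + f) (C(f, g) = 4 + (6 + f)*f = 4 + f*(6 + f))
O = -25 (O = (4 + (-2)² + 6*(-2))*5 - 5 = (4 + 4 - 12)*5 - 5 = -4*5 - 5 = -20 - 5 = -25)
d(l) = (-38 + l)² (d(l) = (-25 + (l - 13))² = (-25 + (-13 + l))² = (-38 + l)²)
d(-212 + 66) - c(28) = (-38 + (-212 + 66))² - 1*489 = (-38 - 146)² - 489 = (-184)² - 489 = 33856 - 489 = 33367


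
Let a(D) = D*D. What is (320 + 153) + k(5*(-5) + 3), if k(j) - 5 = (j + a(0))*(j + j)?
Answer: 1446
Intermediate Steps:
a(D) = D**2
k(j) = 5 + 2*j**2 (k(j) = 5 + (j + 0**2)*(j + j) = 5 + (j + 0)*(2*j) = 5 + j*(2*j) = 5 + 2*j**2)
(320 + 153) + k(5*(-5) + 3) = (320 + 153) + (5 + 2*(5*(-5) + 3)**2) = 473 + (5 + 2*(-25 + 3)**2) = 473 + (5 + 2*(-22)**2) = 473 + (5 + 2*484) = 473 + (5 + 968) = 473 + 973 = 1446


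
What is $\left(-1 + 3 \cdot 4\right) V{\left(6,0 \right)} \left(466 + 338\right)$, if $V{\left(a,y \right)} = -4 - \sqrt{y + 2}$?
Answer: $-35376 - 8844 \sqrt{2} \approx -47883.0$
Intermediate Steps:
$V{\left(a,y \right)} = -4 - \sqrt{2 + y}$
$\left(-1 + 3 \cdot 4\right) V{\left(6,0 \right)} \left(466 + 338\right) = \left(-1 + 3 \cdot 4\right) \left(-4 - \sqrt{2 + 0}\right) \left(466 + 338\right) = \left(-1 + 12\right) \left(-4 - \sqrt{2}\right) 804 = 11 \left(-4 - \sqrt{2}\right) 804 = \left(-44 - 11 \sqrt{2}\right) 804 = -35376 - 8844 \sqrt{2}$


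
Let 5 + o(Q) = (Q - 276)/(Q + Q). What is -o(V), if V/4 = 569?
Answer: 2595/569 ≈ 4.5606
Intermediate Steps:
V = 2276 (V = 4*569 = 2276)
o(Q) = -5 + (-276 + Q)/(2*Q) (o(Q) = -5 + (Q - 276)/(Q + Q) = -5 + (-276 + Q)/((2*Q)) = -5 + (-276 + Q)*(1/(2*Q)) = -5 + (-276 + Q)/(2*Q))
-o(V) = -(-9/2 - 138/2276) = -(-9/2 - 138*1/2276) = -(-9/2 - 69/1138) = -1*(-2595/569) = 2595/569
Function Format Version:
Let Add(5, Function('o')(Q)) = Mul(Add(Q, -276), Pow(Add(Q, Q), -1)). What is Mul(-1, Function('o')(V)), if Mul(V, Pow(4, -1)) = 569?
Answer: Rational(2595, 569) ≈ 4.5606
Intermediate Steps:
V = 2276 (V = Mul(4, 569) = 2276)
Function('o')(Q) = Add(-5, Mul(Rational(1, 2), Pow(Q, -1), Add(-276, Q))) (Function('o')(Q) = Add(-5, Mul(Add(Q, -276), Pow(Add(Q, Q), -1))) = Add(-5, Mul(Add(-276, Q), Pow(Mul(2, Q), -1))) = Add(-5, Mul(Add(-276, Q), Mul(Rational(1, 2), Pow(Q, -1)))) = Add(-5, Mul(Rational(1, 2), Pow(Q, -1), Add(-276, Q))))
Mul(-1, Function('o')(V)) = Mul(-1, Add(Rational(-9, 2), Mul(-138, Pow(2276, -1)))) = Mul(-1, Add(Rational(-9, 2), Mul(-138, Rational(1, 2276)))) = Mul(-1, Add(Rational(-9, 2), Rational(-69, 1138))) = Mul(-1, Rational(-2595, 569)) = Rational(2595, 569)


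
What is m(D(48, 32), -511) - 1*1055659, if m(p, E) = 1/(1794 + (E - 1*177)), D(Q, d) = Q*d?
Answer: -1167558853/1106 ≈ -1.0557e+6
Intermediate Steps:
m(p, E) = 1/(1617 + E) (m(p, E) = 1/(1794 + (E - 177)) = 1/(1794 + (-177 + E)) = 1/(1617 + E))
m(D(48, 32), -511) - 1*1055659 = 1/(1617 - 511) - 1*1055659 = 1/1106 - 1055659 = -1167558853/1106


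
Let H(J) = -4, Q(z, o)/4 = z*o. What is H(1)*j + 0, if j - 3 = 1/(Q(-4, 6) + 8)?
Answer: -263/22 ≈ -11.955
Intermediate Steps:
Q(z, o) = 4*o*z (Q(z, o) = 4*(z*o) = 4*(o*z) = 4*o*z)
j = 263/88 (j = 3 + 1/(4*6*(-4) + 8) = 3 + 1/(-96 + 8) = 3 + 1/(-88) = 3 - 1/88 = 263/88 ≈ 2.9886)
H(1)*j + 0 = -4*263/88 + 0 = -263/22 + 0 = -263/22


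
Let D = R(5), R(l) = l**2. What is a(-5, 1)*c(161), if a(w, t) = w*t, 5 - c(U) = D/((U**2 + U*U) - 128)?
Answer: -1292725/51714 ≈ -24.998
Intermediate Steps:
D = 25 (D = 5**2 = 25)
c(U) = 5 - 25/(-128 + 2*U**2) (c(U) = 5 - 25/((U**2 + U*U) - 128) = 5 - 25/((U**2 + U**2) - 128) = 5 - 25/(2*U**2 - 128) = 5 - 25/(-128 + 2*U**2))
a(w, t) = t*w
a(-5, 1)*c(161) = (1*(-5))*(5*(-133 + 2*161**2)/(2*(-64 + 161**2))) = -25*(-133 + 2*25921)/(2*(-64 + 25921)) = -25*(-133 + 51842)/(2*25857) = -25*51709/(2*25857) = -5*258545/51714 = -1292725/51714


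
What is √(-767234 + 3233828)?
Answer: 3*√274066 ≈ 1570.5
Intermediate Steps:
√(-767234 + 3233828) = √2466594 = 3*√274066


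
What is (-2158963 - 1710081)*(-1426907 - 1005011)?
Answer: 9409197746392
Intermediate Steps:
(-2158963 - 1710081)*(-1426907 - 1005011) = -3869044*(-2431918) = 9409197746392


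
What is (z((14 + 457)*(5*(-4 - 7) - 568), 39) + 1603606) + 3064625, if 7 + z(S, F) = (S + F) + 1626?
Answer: 4376456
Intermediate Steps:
z(S, F) = 1619 + F + S (z(S, F) = -7 + ((S + F) + 1626) = -7 + ((F + S) + 1626) = -7 + (1626 + F + S) = 1619 + F + S)
(z((14 + 457)*(5*(-4 - 7) - 568), 39) + 1603606) + 3064625 = ((1619 + 39 + (14 + 457)*(5*(-4 - 7) - 568)) + 1603606) + 3064625 = ((1619 + 39 + 471*(5*(-11) - 568)) + 1603606) + 3064625 = ((1619 + 39 + 471*(-55 - 568)) + 1603606) + 3064625 = ((1619 + 39 + 471*(-623)) + 1603606) + 3064625 = ((1619 + 39 - 293433) + 1603606) + 3064625 = (-291775 + 1603606) + 3064625 = 1311831 + 3064625 = 4376456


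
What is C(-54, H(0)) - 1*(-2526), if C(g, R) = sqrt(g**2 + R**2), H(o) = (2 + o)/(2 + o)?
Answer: 2526 + sqrt(2917) ≈ 2580.0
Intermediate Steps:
H(o) = 1
C(g, R) = sqrt(R**2 + g**2)
C(-54, H(0)) - 1*(-2526) = sqrt(1**2 + (-54)**2) - 1*(-2526) = sqrt(1 + 2916) + 2526 = sqrt(2917) + 2526 = 2526 + sqrt(2917)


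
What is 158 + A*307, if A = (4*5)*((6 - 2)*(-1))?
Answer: -24402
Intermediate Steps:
A = -80 (A = 20*(4*(-1)) = 20*(-4) = -80)
158 + A*307 = 158 - 80*307 = 158 - 24560 = -24402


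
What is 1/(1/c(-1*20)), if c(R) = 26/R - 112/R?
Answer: 43/10 ≈ 4.3000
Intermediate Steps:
c(R) = -86/R
1/(1/c(-1*20)) = 1/(1/(-86/((-1*20)))) = 1/(1/(-86/(-20))) = 1/(1/(-86*(-1/20))) = 1/(1/(43/10)) = 1/(10/43) = 43/10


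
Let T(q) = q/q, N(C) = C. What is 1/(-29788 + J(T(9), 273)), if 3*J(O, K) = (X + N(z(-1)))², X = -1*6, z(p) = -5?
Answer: -3/89243 ≈ -3.3616e-5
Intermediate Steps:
T(q) = 1
X = -6
J(O, K) = 121/3 (J(O, K) = (-6 - 5)²/3 = (⅓)*(-11)² = (⅓)*121 = 121/3)
1/(-29788 + J(T(9), 273)) = 1/(-29788 + 121/3) = 1/(-89243/3) = -3/89243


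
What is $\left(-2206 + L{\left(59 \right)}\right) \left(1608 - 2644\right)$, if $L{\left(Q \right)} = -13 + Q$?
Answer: $2237760$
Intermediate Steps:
$\left(-2206 + L{\left(59 \right)}\right) \left(1608 - 2644\right) = \left(-2206 + \left(-13 + 59\right)\right) \left(1608 - 2644\right) = \left(-2206 + 46\right) \left(-1036\right) = \left(-2160\right) \left(-1036\right) = 2237760$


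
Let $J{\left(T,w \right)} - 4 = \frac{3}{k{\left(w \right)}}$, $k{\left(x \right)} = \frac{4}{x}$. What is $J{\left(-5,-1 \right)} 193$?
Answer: $\frac{2509}{4} \approx 627.25$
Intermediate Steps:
$J{\left(T,w \right)} = 4 + \frac{3 w}{4}$ ($J{\left(T,w \right)} = 4 + \frac{3}{4 \frac{1}{w}} = 4 + 3 \frac{w}{4} = 4 + \frac{3 w}{4}$)
$J{\left(-5,-1 \right)} 193 = \left(4 + \frac{3}{4} \left(-1\right)\right) 193 = \left(4 - \frac{3}{4}\right) 193 = \frac{13}{4} \cdot 193 = \frac{2509}{4}$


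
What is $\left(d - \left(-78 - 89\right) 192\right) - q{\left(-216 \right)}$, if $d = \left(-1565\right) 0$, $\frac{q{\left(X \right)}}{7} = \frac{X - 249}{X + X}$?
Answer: $\frac{4616131}{144} \approx 32056.0$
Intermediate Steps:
$q{\left(X \right)} = \frac{7 \left(-249 + X\right)}{2 X}$ ($q{\left(X \right)} = 7 \frac{X - 249}{X + X} = 7 \frac{-249 + X}{2 X} = \frac{7 \left(-249 + X\right)}{2 X}$)
$d = 0$
$\left(d - \left(-78 - 89\right) 192\right) - q{\left(-216 \right)} = \left(0 - \left(-78 - 89\right) 192\right) - \frac{7 \left(-249 - 216\right)}{2 \left(-216\right)} = \left(0 - \left(-167\right) 192\right) - \frac{7}{2} \left(- \frac{1}{216}\right) \left(-465\right) = \left(0 - -32064\right) - \frac{1085}{144} = \left(0 + 32064\right) - \frac{1085}{144} = 32064 - \frac{1085}{144} = \frac{4616131}{144}$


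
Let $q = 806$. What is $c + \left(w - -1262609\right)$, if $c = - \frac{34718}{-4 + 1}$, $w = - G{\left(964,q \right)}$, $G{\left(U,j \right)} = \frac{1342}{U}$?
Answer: $\frac{1842464677}{1446} \approx 1.2742 \cdot 10^{6}$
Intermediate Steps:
$w = - \frac{671}{482}$ ($w = - \frac{1342}{964} = \left(-1\right) \frac{671}{482} = - \frac{671}{482} \approx -1.3921$)
$c = \frac{34718}{3}$ ($c = - \frac{34718}{-3} = \left(-34718\right) \left(- \frac{1}{3}\right) = \frac{34718}{3} \approx 11573.0$)
$c + \left(w - -1262609\right) = \frac{34718}{3} - - \frac{608576867}{482} = \frac{34718}{3} + \left(- \frac{671}{482} + 1262609\right) = \frac{34718}{3} + \frac{608576867}{482} = \frac{1842464677}{1446}$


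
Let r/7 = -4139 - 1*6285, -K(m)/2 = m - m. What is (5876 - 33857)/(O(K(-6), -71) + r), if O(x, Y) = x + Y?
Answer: 27981/73039 ≈ 0.38310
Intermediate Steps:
K(m) = 0 (K(m) = -2*(m - m) = -2*0 = 0)
r = -72968 (r = 7*(-4139 - 1*6285) = 7*(-4139 - 6285) = 7*(-10424) = -72968)
O(x, Y) = Y + x
(5876 - 33857)/(O(K(-6), -71) + r) = (5876 - 33857)/((-71 + 0) - 72968) = -27981/(-71 - 72968) = -27981/(-73039) = -27981*(-1/73039) = 27981/73039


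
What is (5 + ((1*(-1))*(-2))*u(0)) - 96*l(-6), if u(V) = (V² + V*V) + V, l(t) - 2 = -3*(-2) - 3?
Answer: -475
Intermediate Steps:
l(t) = 5 (l(t) = 2 + (-3*(-2) - 3) = 2 + (6 - 3) = 2 + 3 = 5)
u(V) = V + 2*V² (u(V) = (V² + V²) + V = 2*V² + V = V + 2*V²)
(5 + ((1*(-1))*(-2))*u(0)) - 96*l(-6) = (5 + ((1*(-1))*(-2))*(0*(1 + 2*0))) - 96*5 = (5 + (-1*(-2))*(0*(1 + 0))) - 480 = (5 + 2*(0*1)) - 480 = (5 + 2*0) - 480 = (5 + 0) - 480 = 5 - 480 = -475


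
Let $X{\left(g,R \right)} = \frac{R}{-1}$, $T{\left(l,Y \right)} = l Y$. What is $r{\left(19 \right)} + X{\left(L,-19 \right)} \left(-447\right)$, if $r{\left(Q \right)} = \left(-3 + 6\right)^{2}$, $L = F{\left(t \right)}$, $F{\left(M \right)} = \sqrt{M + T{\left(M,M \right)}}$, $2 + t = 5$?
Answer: $-8484$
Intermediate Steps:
$t = 3$ ($t = -2 + 5 = 3$)
$T{\left(l,Y \right)} = Y l$
$F{\left(M \right)} = \sqrt{M + M^{2}}$ ($F{\left(M \right)} = \sqrt{M + M M} = \sqrt{M + M^{2}}$)
$L = 2 \sqrt{3}$ ($L = \sqrt{3 \left(1 + 3\right)} = \sqrt{3 \cdot 4} = \sqrt{12} = 2 \sqrt{3} \approx 3.4641$)
$r{\left(Q \right)} = 9$ ($r{\left(Q \right)} = 3^{2} = 9$)
$X{\left(g,R \right)} = - R$ ($X{\left(g,R \right)} = R \left(-1\right) = - R$)
$r{\left(19 \right)} + X{\left(L,-19 \right)} \left(-447\right) = 9 + \left(-1\right) \left(-19\right) \left(-447\right) = 9 + 19 \left(-447\right) = 9 - 8493 = -8484$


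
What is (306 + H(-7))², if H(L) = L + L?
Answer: 85264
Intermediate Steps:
H(L) = 2*L
(306 + H(-7))² = (306 + 2*(-7))² = (306 - 14)² = 292² = 85264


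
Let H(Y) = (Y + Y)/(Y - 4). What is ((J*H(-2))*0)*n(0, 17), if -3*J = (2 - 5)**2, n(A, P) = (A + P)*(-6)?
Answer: 0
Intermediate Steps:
n(A, P) = -6*A - 6*P
J = -3 (J = -(2 - 5)**2/3 = -1/3*(-3)**2 = -1/3*9 = -3)
H(Y) = 2*Y/(-4 + Y) (H(Y) = (2*Y)/(-4 + Y) = 2*Y/(-4 + Y))
((J*H(-2))*0)*n(0, 17) = (-6*(-2)/(-4 - 2)*0)*(-6*0 - 6*17) = (-6*(-2)/(-6)*0)*(0 - 102) = (-6*(-2)*(-1)/6*0)*(-102) = (-3*2/3*0)*(-102) = -2*0*(-102) = 0*(-102) = 0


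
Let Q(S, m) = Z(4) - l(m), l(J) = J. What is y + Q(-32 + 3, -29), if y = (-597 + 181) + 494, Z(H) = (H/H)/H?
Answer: 429/4 ≈ 107.25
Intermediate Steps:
Z(H) = 1/H
Q(S, m) = ¼ - m (Q(S, m) = 1/4 - m = ¼ - m)
y = 78 (y = -416 + 494 = 78)
y + Q(-32 + 3, -29) = 78 + (¼ - 1*(-29)) = 78 + (¼ + 29) = 78 + 117/4 = 429/4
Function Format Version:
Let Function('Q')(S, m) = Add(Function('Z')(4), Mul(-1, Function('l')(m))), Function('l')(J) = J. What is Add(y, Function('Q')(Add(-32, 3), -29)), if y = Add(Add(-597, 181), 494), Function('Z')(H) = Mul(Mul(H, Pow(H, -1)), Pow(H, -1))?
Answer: Rational(429, 4) ≈ 107.25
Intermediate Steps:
Function('Z')(H) = Pow(H, -1) (Function('Z')(H) = Mul(1, Pow(H, -1)) = Pow(H, -1))
Function('Q')(S, m) = Add(Rational(1, 4), Mul(-1, m)) (Function('Q')(S, m) = Add(Pow(4, -1), Mul(-1, m)) = Add(Rational(1, 4), Mul(-1, m)))
y = 78 (y = Add(-416, 494) = 78)
Add(y, Function('Q')(Add(-32, 3), -29)) = Add(78, Add(Rational(1, 4), Mul(-1, -29))) = Add(78, Add(Rational(1, 4), 29)) = Add(78, Rational(117, 4)) = Rational(429, 4)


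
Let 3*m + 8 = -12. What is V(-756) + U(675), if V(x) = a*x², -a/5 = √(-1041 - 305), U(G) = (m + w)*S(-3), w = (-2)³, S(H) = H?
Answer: 44 - 2857680*I*√1346 ≈ 44.0 - 1.0484e+8*I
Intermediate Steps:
m = -20/3 (m = -8/3 + (⅓)*(-12) = -8/3 - 4 = -20/3 ≈ -6.6667)
w = -8
U(G) = 44 (U(G) = (-20/3 - 8)*(-3) = -44/3*(-3) = 44)
a = -5*I*√1346 (a = -5*√(-1041 - 305) = -5*I*√1346 ≈ -183.44*I)
V(x) = -5*I*√1346*x² (V(x) = (-5*I*√1346)*x² = -5*I*√1346*x²)
V(-756) + U(675) = -5*I*√1346*(-756)² + 44 = -5*I*√1346*571536 + 44 = -2857680*I*√1346 + 44 = 44 - 2857680*I*√1346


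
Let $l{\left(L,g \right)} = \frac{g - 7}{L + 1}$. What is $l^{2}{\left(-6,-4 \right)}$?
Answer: $\frac{121}{25} \approx 4.84$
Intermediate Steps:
$l{\left(L,g \right)} = \frac{-7 + g}{1 + L}$
$l^{2}{\left(-6,-4 \right)} = \left(\frac{-7 - 4}{1 - 6}\right)^{2} = \left(\frac{1}{-5} \left(-11\right)\right)^{2} = \left(\left(- \frac{1}{5}\right) \left(-11\right)\right)^{2} = \left(\frac{11}{5}\right)^{2} = \frac{121}{25}$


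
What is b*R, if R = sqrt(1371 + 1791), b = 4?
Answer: 4*sqrt(3162) ≈ 224.93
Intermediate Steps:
R = sqrt(3162) ≈ 56.232
b*R = 4*sqrt(3162)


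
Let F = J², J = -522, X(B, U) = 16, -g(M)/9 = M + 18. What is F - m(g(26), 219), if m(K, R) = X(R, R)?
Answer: 272468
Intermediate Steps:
g(M) = -162 - 9*M (g(M) = -9*(M + 18) = -9*(18 + M) = -162 - 9*M)
m(K, R) = 16
F = 272484 (F = (-522)² = 272484)
F - m(g(26), 219) = 272484 - 1*16 = 272484 - 16 = 272468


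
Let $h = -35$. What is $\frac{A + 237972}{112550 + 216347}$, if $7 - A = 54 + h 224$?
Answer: $\frac{245765}{328897} \approx 0.74724$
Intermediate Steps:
$A = 7793$ ($A = 7 - \left(54 - 7840\right) = 7 - -7786 = 7 + 7786 = 7793$)
$\frac{A + 237972}{112550 + 216347} = \frac{7793 + 237972}{112550 + 216347} = \frac{245765}{328897}$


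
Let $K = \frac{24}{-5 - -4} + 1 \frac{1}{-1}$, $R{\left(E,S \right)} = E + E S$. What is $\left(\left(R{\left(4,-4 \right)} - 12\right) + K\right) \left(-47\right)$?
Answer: $2303$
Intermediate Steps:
$K = -25$ ($K = \frac{24}{-5 + 4} + 1 \left(-1\right) = \frac{24}{-1} - 1 = 24 \left(-1\right) - 1 = -24 - 1 = -25$)
$\left(\left(R{\left(4,-4 \right)} - 12\right) + K\right) \left(-47\right) = \left(\left(4 \left(1 - 4\right) - 12\right) - 25\right) \left(-47\right) = \left(\left(4 \left(-3\right) - 12\right) - 25\right) \left(-47\right) = \left(\left(-12 - 12\right) - 25\right) \left(-47\right) = \left(-24 - 25\right) \left(-47\right) = \left(-49\right) \left(-47\right) = 2303$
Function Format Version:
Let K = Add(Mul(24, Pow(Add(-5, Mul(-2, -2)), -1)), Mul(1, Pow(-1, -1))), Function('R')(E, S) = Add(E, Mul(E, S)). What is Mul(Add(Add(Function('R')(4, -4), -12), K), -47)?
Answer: 2303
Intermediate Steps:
K = -25 (K = Add(Mul(24, Pow(Add(-5, 4), -1)), Mul(1, -1)) = Add(Mul(24, Pow(-1, -1)), -1) = Add(Mul(24, -1), -1) = Add(-24, -1) = -25)
Mul(Add(Add(Function('R')(4, -4), -12), K), -47) = Mul(Add(Add(Mul(4, Add(1, -4)), -12), -25), -47) = Mul(Add(Add(Mul(4, -3), -12), -25), -47) = Mul(Add(Add(-12, -12), -25), -47) = Mul(Add(-24, -25), -47) = Mul(-49, -47) = 2303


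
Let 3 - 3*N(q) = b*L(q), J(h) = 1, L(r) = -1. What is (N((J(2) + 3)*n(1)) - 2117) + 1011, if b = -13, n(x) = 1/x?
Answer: -3328/3 ≈ -1109.3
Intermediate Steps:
n(x) = 1/x
N(q) = -10/3 (N(q) = 1 - (-13)*(-1)/3 = 1 - 1/3*13 = 1 - 13/3 = -10/3)
(N((J(2) + 3)*n(1)) - 2117) + 1011 = (-10/3 - 2117) + 1011 = -6361/3 + 1011 = -3328/3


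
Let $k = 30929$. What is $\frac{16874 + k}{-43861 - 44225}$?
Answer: $- \frac{47803}{88086} \approx -0.54269$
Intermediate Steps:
$\frac{16874 + k}{-43861 - 44225} = \frac{16874 + 30929}{-43861 - 44225} = \frac{47803}{-88086} = 47803 \left(- \frac{1}{88086}\right) = - \frac{47803}{88086}$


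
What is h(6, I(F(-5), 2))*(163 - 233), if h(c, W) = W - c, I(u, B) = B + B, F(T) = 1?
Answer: 140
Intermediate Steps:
I(u, B) = 2*B
h(6, I(F(-5), 2))*(163 - 233) = (2*2 - 1*6)*(163 - 233) = (4 - 6)*(-70) = -2*(-70) = 140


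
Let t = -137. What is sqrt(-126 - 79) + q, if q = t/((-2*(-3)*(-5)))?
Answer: 137/30 + I*sqrt(205) ≈ 4.5667 + 14.318*I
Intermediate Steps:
q = 137/30 (q = -137/(-2*(-3)*(-5)) = -137/(6*(-5)) = -137/(-30) = -137*(-1/30) = 137/30 ≈ 4.5667)
sqrt(-126 - 79) + q = sqrt(-126 - 79) + 137/30 = sqrt(-205) + 137/30 = I*sqrt(205) + 137/30 = 137/30 + I*sqrt(205)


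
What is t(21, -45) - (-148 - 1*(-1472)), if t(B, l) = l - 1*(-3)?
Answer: -1366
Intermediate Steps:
t(B, l) = 3 + l (t(B, l) = l + 3 = 3 + l)
t(21, -45) - (-148 - 1*(-1472)) = (3 - 45) - (-148 - 1*(-1472)) = -42 - (-148 + 1472) = -42 - 1*1324 = -42 - 1324 = -1366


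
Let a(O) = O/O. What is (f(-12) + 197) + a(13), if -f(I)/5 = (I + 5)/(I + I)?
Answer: 4717/24 ≈ 196.54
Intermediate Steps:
a(O) = 1
f(I) = -5*(5 + I)/(2*I) (f(I) = -5*(I + 5)/(I + I) = -5*(5 + I)/(2*I))
(f(-12) + 197) + a(13) = ((5/2)*(-5 - 1*(-12))/(-12) + 197) + 1 = ((5/2)*(-1/12)*(-5 + 12) + 197) + 1 = ((5/2)*(-1/12)*7 + 197) + 1 = (-35/24 + 197) + 1 = 4693/24 + 1 = 4717/24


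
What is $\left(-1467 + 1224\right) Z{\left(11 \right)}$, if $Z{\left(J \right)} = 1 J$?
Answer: $-2673$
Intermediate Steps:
$Z{\left(J \right)} = J$
$\left(-1467 + 1224\right) Z{\left(11 \right)} = \left(-1467 + 1224\right) 11 = \left(-243\right) 11 = -2673$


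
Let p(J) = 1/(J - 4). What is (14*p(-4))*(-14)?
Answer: 49/2 ≈ 24.500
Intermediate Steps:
p(J) = 1/(-4 + J)
(14*p(-4))*(-14) = (14/(-4 - 4))*(-14) = (14/(-8))*(-14) = (14*(-⅛))*(-14) = -7/4*(-14) = 49/2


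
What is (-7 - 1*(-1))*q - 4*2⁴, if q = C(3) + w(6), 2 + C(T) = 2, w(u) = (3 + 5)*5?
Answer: -304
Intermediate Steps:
w(u) = 40 (w(u) = 8*5 = 40)
C(T) = 0 (C(T) = -2 + 2 = 0)
q = 40 (q = 0 + 40 = 40)
(-7 - 1*(-1))*q - 4*2⁴ = (-7 - 1*(-1))*40 - 4*2⁴ = (-7 + 1)*40 - 4*16 = -6*40 - 64 = -240 - 64 = -304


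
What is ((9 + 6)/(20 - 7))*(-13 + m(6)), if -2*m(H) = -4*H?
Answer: -15/13 ≈ -1.1538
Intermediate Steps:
m(H) = 2*H (m(H) = -(-2)*H = 2*H)
((9 + 6)/(20 - 7))*(-13 + m(6)) = ((9 + 6)/(20 - 7))*(-13 + 2*6) = (15/13)*(-13 + 12) = (15*(1/13))*(-1) = (15/13)*(-1) = -15/13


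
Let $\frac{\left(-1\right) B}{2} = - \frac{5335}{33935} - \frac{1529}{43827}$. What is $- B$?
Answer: $- \frac{10389224}{27041259} \approx -0.3842$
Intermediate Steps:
$B = \frac{10389224}{27041259}$ ($B = - 2 \left(- \frac{5335}{33935} - \frac{1529}{43827}\right) = - 2 \left(\left(-5335\right) \frac{1}{33935} - \frac{1529}{43827}\right) = - 2 \left(- \frac{97}{617} - \frac{1529}{43827}\right) = \left(-2\right) \left(- \frac{5194612}{27041259}\right) = \frac{10389224}{27041259} \approx 0.3842$)
$- B = \left(-1\right) \frac{10389224}{27041259} = - \frac{10389224}{27041259}$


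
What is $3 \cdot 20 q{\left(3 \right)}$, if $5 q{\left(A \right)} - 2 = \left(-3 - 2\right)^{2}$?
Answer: $324$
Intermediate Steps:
$q{\left(A \right)} = \frac{27}{5}$ ($q{\left(A \right)} = \frac{2}{5} + \frac{\left(-3 - 2\right)^{2}}{5} = \frac{2}{5} + \frac{\left(-5\right)^{2}}{5} = \frac{2}{5} + \frac{1}{5} \cdot 25 = \frac{2}{5} + 5 = \frac{27}{5}$)
$3 \cdot 20 q{\left(3 \right)} = 3 \cdot 20 \cdot \frac{27}{5} = 60 \cdot \frac{27}{5} = 324$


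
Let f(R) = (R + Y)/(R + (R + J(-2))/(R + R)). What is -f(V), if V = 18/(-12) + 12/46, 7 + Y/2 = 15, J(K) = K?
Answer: -38703/178 ≈ -217.43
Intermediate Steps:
Y = 16 (Y = -14 + 2*15 = -14 + 30 = 16)
V = -57/46 (V = 18*(-1/12) + 12*(1/46) = -3/2 + 6/23 = -57/46 ≈ -1.2391)
f(R) = (16 + R)/(R + (-2 + R)/(2*R)) (f(R) = (R + 16)/(R + (R - 2)/(R + R)) = (16 + R)/(R + (-2 + R)/((2*R))) = (16 + R)/(R + (-2 + R)*(1/(2*R))) = (16 + R)/(R + (-2 + R)/(2*R)))
-f(V) = -2*(-57)*(16 - 57/46)/(46*(-2 - 57/46 + 2*(-57/46)²)) = -2*(-57)*679/(46*(-2 - 57/46 + 2*(3249/2116))*46) = -2*(-57)*679/(46*(-2 - 57/46 + 3249/1058)*46) = -2*(-57)*679/(46*(-89/529)*46) = -2*(-57)*(-529)*679/(46*89*46) = -1*38703/178 = -38703/178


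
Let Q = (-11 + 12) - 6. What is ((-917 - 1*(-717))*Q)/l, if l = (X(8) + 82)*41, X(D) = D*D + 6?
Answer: 125/779 ≈ 0.16046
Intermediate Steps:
X(D) = 6 + D² (X(D) = D² + 6 = 6 + D²)
l = 6232 (l = ((6 + 8²) + 82)*41 = ((6 + 64) + 82)*41 = (70 + 82)*41 = 152*41 = 6232)
Q = -5 (Q = 1 - 6 = -5)
((-917 - 1*(-717))*Q)/l = ((-917 - 1*(-717))*(-5))/6232 = ((-917 + 717)*(-5))*(1/6232) = -200*(-5)*(1/6232) = 1000*(1/6232) = 125/779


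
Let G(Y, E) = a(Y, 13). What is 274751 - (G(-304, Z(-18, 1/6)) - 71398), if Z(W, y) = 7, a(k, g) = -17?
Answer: 346166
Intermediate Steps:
G(Y, E) = -17
274751 - (G(-304, Z(-18, 1/6)) - 71398) = 274751 - (-17 - 71398) = 274751 - 1*(-71415) = 274751 + 71415 = 346166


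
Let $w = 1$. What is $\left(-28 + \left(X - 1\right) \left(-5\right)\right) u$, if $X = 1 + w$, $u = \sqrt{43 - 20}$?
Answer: $- 33 \sqrt{23} \approx -158.26$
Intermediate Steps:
$u = \sqrt{23} \approx 4.7958$
$X = 2$ ($X = 1 + 1 = 2$)
$\left(-28 + \left(X - 1\right) \left(-5\right)\right) u = \left(-28 + \left(2 - 1\right) \left(-5\right)\right) \sqrt{23} = \left(-28 + 1 \left(-5\right)\right) \sqrt{23} = \left(-28 - 5\right) \sqrt{23} = - 33 \sqrt{23}$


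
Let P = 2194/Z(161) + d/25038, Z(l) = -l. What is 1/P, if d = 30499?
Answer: -4031118/50023033 ≈ -0.080585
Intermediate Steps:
P = -50023033/4031118 (P = 2194/((-1*161)) + 30499/25038 = 2194/(-161) + 30499*(1/25038) = 2194*(-1/161) + 30499/25038 = -2194/161 + 30499/25038 = -50023033/4031118 ≈ -12.409)
1/P = 1/(-50023033/4031118) = -4031118/50023033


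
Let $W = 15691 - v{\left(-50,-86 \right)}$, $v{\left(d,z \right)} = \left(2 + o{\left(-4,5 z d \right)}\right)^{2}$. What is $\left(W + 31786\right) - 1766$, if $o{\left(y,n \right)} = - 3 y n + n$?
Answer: $-78121322293$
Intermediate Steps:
$o{\left(y,n \right)} = n - 3 n y$ ($o{\left(y,n \right)} = - 3 n y + n = n - 3 n y$)
$v{\left(d,z \right)} = \left(2 + 65 d z\right)^{2}$ ($v{\left(d,z \right)} = \left(2 + 5 z d \left(1 - -12\right)\right)^{2} = \left(2 + 5 d z \left(1 + 12\right)\right)^{2} = \left(2 + 5 d z 13\right)^{2} = \left(2 + 65 d z\right)^{2}$)
$W = -78121352313$ ($W = 15691 - \left(2 + 65 \left(-50\right) \left(-86\right)\right)^{2} = 15691 - \left(2 + 279500\right)^{2} = 15691 - 279502^{2} = 15691 - 78121368004 = -78121352313$)
$\left(W + 31786\right) - 1766 = \left(-78121352313 + 31786\right) - 1766 = -78121320527 - 1766 = -78121322293$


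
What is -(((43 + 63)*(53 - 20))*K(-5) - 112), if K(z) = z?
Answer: 17602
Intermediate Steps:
-(((43 + 63)*(53 - 20))*K(-5) - 112) = -(((43 + 63)*(53 - 20))*(-5) - 112) = -((106*33)*(-5) - 112) = -(3498*(-5) - 112) = -(-17490 - 112) = -1*(-17602) = 17602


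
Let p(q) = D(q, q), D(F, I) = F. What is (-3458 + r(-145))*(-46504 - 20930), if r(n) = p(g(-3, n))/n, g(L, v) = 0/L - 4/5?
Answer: 169060139964/725 ≈ 2.3319e+8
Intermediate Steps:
g(L, v) = -⅘ (g(L, v) = 0 - 4*⅕ = 0 - ⅘ = -⅘)
p(q) = q
r(n) = -4/(5*n)
(-3458 + r(-145))*(-46504 - 20930) = (-3458 - ⅘/(-145))*(-46504 - 20930) = (-3458 - ⅘*(-1/145))*(-67434) = (-3458 + 4/725)*(-67434) = -2507046/725*(-67434) = 169060139964/725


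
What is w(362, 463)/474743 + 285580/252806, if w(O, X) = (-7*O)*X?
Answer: -80512755556/60008939429 ≈ -1.3417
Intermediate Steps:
w(O, X) = -7*O*X
w(362, 463)/474743 + 285580/252806 = -7*362*463/474743 + 285580/252806 = -1173242*1/474743 + 285580*(1/252806) = -1173242/474743 + 142790/126403 = -80512755556/60008939429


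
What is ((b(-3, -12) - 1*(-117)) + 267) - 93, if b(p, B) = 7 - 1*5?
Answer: 293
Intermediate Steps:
b(p, B) = 2 (b(p, B) = 7 - 5 = 2)
((b(-3, -12) - 1*(-117)) + 267) - 93 = ((2 - 1*(-117)) + 267) - 93 = ((2 + 117) + 267) - 93 = (119 + 267) - 93 = 386 - 93 = 293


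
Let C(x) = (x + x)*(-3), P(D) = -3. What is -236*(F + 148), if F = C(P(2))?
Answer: -39176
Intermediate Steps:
C(x) = -6*x (C(x) = (2*x)*(-3) = -6*x)
F = 18 (F = -6*(-3) = 18)
-236*(F + 148) = -236*(18 + 148) = -236*166 = -39176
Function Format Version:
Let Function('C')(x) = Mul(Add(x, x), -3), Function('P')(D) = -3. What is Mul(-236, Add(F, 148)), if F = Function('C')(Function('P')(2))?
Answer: -39176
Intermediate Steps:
Function('C')(x) = Mul(-6, x) (Function('C')(x) = Mul(Mul(2, x), -3) = Mul(-6, x))
F = 18 (F = Mul(-6, -3) = 18)
Mul(-236, Add(F, 148)) = Mul(-236, Add(18, 148)) = Mul(-236, 166) = -39176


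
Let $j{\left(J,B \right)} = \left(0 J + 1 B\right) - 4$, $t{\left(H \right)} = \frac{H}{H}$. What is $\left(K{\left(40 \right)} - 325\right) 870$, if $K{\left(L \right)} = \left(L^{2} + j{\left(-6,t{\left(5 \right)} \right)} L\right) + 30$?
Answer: $1030950$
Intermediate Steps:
$t{\left(H \right)} = 1$
$j{\left(J,B \right)} = -4 + B$ ($j{\left(J,B \right)} = \left(0 + B\right) - 4 = B - 4 = -4 + B$)
$K{\left(L \right)} = 30 + L^{2} - 3 L$ ($K{\left(L \right)} = \left(L^{2} + \left(-4 + 1\right) L\right) + 30 = \left(L^{2} - 3 L\right) + 30 = 30 + L^{2} - 3 L$)
$\left(K{\left(40 \right)} - 325\right) 870 = \left(\left(30 + 40^{2} - 120\right) - 325\right) 870 = \left(\left(30 + 1600 - 120\right) - 325\right) 870 = \left(1510 - 325\right) 870 = 1185 \cdot 870 = 1030950$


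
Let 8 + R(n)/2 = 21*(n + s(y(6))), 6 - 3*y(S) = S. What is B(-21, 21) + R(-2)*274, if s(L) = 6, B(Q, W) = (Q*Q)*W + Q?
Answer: 50888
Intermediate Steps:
y(S) = 2 - S/3
B(Q, W) = Q + W*Q**2 (B(Q, W) = Q**2*W + Q = W*Q**2 + Q = Q + W*Q**2)
R(n) = 236 + 42*n (R(n) = -16 + 2*(21*(n + 6)) = -16 + 2*(21*(6 + n)) = -16 + 2*(126 + 21*n) = -16 + (252 + 42*n) = 236 + 42*n)
B(-21, 21) + R(-2)*274 = -21*(1 - 21*21) + (236 + 42*(-2))*274 = -21*(1 - 441) + (236 - 84)*274 = -21*(-440) + 152*274 = 9240 + 41648 = 50888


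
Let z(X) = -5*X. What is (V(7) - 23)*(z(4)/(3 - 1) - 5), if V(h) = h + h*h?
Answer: -495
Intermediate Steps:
V(h) = h + h²
(V(7) - 23)*(z(4)/(3 - 1) - 5) = (7*(1 + 7) - 23)*((-5*4)/(3 - 1) - 5) = (7*8 - 23)*(-20/2 - 5) = (56 - 23)*(-20*½ - 5) = 33*(-10 - 5) = 33*(-15) = -495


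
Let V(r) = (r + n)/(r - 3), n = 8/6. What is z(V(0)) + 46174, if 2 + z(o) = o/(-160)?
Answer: 16621921/360 ≈ 46172.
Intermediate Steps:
n = 4/3 (n = 8*(⅙) = 4/3 ≈ 1.3333)
V(r) = (4/3 + r)/(-3 + r) (V(r) = (r + 4/3)/(r - 3) = (4/3 + r)/(-3 + r))
z(o) = -2 - o/160 (z(o) = -2 + o/(-160) = -2 + o*(-1/160) = -2 - o/160)
z(V(0)) + 46174 = (-2 - (4/3 + 0)/(160*(-3 + 0))) + 46174 = (-2 - 4/(160*(-3)*3)) + 46174 = (-2 - (-1)*4/(480*3)) + 46174 = (-2 - 1/160*(-4/9)) + 46174 = (-2 + 1/360) + 46174 = -719/360 + 46174 = 16621921/360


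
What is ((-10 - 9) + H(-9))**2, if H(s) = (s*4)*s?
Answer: 93025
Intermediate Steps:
H(s) = 4*s**2 (H(s) = (4*s)*s = 4*s**2)
((-10 - 9) + H(-9))**2 = ((-10 - 9) + 4*(-9)**2)**2 = (-19 + 4*81)**2 = (-19 + 324)**2 = 305**2 = 93025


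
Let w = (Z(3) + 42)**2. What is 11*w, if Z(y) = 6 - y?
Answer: 22275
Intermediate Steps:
w = 2025 (w = ((6 - 1*3) + 42)**2 = ((6 - 3) + 42)**2 = (3 + 42)**2 = 45**2 = 2025)
11*w = 11*2025 = 22275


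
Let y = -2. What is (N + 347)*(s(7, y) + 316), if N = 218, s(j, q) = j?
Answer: 182495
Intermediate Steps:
(N + 347)*(s(7, y) + 316) = (218 + 347)*(7 + 316) = 565*323 = 182495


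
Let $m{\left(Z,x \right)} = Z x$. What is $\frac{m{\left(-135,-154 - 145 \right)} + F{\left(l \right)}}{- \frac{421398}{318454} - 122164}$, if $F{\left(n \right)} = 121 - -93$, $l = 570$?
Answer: $- \frac{6461272433}{19452017927} \approx -0.33216$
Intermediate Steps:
$F{\left(n \right)} = 214$ ($F{\left(n \right)} = 121 + 93 = 214$)
$\frac{m{\left(-135,-154 - 145 \right)} + F{\left(l \right)}}{- \frac{421398}{318454} - 122164} = \frac{- 135 \left(-154 - 145\right) + 214}{- \frac{421398}{318454} - 122164} = \frac{- 135 \left(-154 - 145\right) + 214}{\left(-421398\right) \frac{1}{318454} - 122164} = \frac{\left(-135\right) \left(-299\right) + 214}{- \frac{210699}{159227} - 122164} = \frac{40365 + 214}{- \frac{19452017927}{159227}} = 40579 \left(- \frac{159227}{19452017927}\right) = - \frac{6461272433}{19452017927}$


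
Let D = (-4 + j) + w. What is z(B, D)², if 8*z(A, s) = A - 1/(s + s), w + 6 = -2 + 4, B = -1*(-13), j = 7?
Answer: 729/256 ≈ 2.8477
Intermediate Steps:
B = 13
w = -4 (w = -6 + (-2 + 4) = -6 + 2 = -4)
D = -1 (D = (-4 + 7) - 4 = 3 - 4 = -1)
z(A, s) = -1/(16*s) + A/8 (z(A, s) = (A - 1/(s + s))/8 = (A - 1/(2*s))/8 = -1/(16*s) + A/8)
z(B, D)² = (-1/16/(-1) + (⅛)*13)² = (-1/16*(-1) + 13/8)² = (1/16 + 13/8)² = (27/16)² = 729/256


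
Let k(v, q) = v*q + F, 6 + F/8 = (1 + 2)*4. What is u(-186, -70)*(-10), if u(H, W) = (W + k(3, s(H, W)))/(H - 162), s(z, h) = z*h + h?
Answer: 97070/87 ≈ 1115.7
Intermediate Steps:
F = 48 (F = -48 + 8*((1 + 2)*4) = -48 + 8*(3*4) = -48 + 8*12 = -48 + 96 = 48)
s(z, h) = h + h*z (s(z, h) = h*z + h = h + h*z)
k(v, q) = 48 + q*v (k(v, q) = v*q + 48 = q*v + 48 = 48 + q*v)
u(H, W) = (48 + W + 3*W*(1 + H))/(-162 + H) (u(H, W) = (W + (48 + (W*(1 + H))*3))/(H - 162) = (W + (48 + 3*W*(1 + H)))/(-162 + H) = (48 + W + 3*W*(1 + H))/(-162 + H))
u(-186, -70)*(-10) = ((48 - 70 + 3*(-70)*(1 - 186))/(-162 - 186))*(-10) = ((48 - 70 + 3*(-70)*(-185))/(-348))*(-10) = -(48 - 70 + 38850)/348*(-10) = -1/348*38828*(-10) = -9707/87*(-10) = 97070/87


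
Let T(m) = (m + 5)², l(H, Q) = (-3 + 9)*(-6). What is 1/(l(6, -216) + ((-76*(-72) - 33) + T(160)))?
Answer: 1/32628 ≈ 3.0649e-5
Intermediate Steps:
l(H, Q) = -36 (l(H, Q) = 6*(-6) = -36)
T(m) = (5 + m)²
1/(l(6, -216) + ((-76*(-72) - 33) + T(160))) = 1/(-36 + ((-76*(-72) - 33) + (5 + 160)²)) = 1/(-36 + ((5472 - 33) + 165²)) = 1/(-36 + (5439 + 27225)) = 1/(-36 + 32664) = 1/32628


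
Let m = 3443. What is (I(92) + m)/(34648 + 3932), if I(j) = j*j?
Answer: 3969/12860 ≈ 0.30863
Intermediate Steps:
I(j) = j²
(I(92) + m)/(34648 + 3932) = (92² + 3443)/(34648 + 3932) = (8464 + 3443)/38580 = 11907*(1/38580) = 3969/12860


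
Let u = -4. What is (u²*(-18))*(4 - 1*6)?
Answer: 576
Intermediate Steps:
(u²*(-18))*(4 - 1*6) = ((-4)²*(-18))*(4 - 1*6) = (16*(-18))*(4 - 6) = -288*(-2) = 576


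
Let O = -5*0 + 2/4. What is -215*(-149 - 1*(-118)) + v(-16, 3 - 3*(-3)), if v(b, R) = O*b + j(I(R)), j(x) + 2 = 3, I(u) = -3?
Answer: 6658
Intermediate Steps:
j(x) = 1 (j(x) = -2 + 3 = 1)
O = 1/2 (O = 0 + 2*(1/4) = 0 + 1/2 = 1/2 ≈ 0.50000)
v(b, R) = 1 + b/2 (v(b, R) = b/2 + 1 = 1 + b/2)
-215*(-149 - 1*(-118)) + v(-16, 3 - 3*(-3)) = -215*(-149 - 1*(-118)) + (1 + (1/2)*(-16)) = -215*(-149 + 118) + (1 - 8) = -215*(-31) - 7 = 6665 - 7 = 6658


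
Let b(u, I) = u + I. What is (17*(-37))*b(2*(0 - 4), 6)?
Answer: 1258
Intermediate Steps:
b(u, I) = I + u
(17*(-37))*b(2*(0 - 4), 6) = (17*(-37))*(6 + 2*(0 - 4)) = -629*(6 + 2*(-4)) = -629*(6 - 8) = -629*(-2) = 1258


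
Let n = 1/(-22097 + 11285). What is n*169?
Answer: -169/10812 ≈ -0.015631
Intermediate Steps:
n = -1/10812 (n = 1/(-10812) = -1/10812 ≈ -9.2490e-5)
n*169 = -1/10812*169 = -169/10812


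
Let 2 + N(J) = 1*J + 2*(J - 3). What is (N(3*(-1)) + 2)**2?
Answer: 225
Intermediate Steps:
N(J) = -8 + 3*J (N(J) = -2 + (1*J + 2*(J - 3)) = -2 + (J + 2*(-3 + J)) = -2 + (J + (-6 + 2*J)) = -2 + (-6 + 3*J) = -8 + 3*J)
(N(3*(-1)) + 2)**2 = ((-8 + 3*(3*(-1))) + 2)**2 = ((-8 + 3*(-3)) + 2)**2 = ((-8 - 9) + 2)**2 = (-17 + 2)**2 = (-15)**2 = 225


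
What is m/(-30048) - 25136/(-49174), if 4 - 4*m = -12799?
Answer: 1195785695/2955160704 ≈ 0.40464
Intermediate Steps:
m = 12803/4 (m = 1 - 1/4*(-12799) = 1 + 12799/4 = 12803/4 ≈ 3200.8)
m/(-30048) - 25136/(-49174) = (12803/4)/(-30048) - 25136/(-49174) = (12803/4)*(-1/30048) - 25136*(-1/49174) = -12803/120192 + 12568/24587 = 1195785695/2955160704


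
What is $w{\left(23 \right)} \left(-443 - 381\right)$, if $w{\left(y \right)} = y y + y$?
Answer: $-454848$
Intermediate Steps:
$w{\left(y \right)} = y + y^{2}$ ($w{\left(y \right)} = y^{2} + y = y + y^{2}$)
$w{\left(23 \right)} \left(-443 - 381\right) = 23 \left(1 + 23\right) \left(-443 - 381\right) = 23 \cdot 24 \left(-824\right) = 552 \left(-824\right) = -454848$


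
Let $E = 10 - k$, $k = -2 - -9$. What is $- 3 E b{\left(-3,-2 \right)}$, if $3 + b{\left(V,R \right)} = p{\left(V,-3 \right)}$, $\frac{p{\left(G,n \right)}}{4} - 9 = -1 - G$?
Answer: $-369$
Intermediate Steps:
$p{\left(G,n \right)} = 32 - 4 G$ ($p{\left(G,n \right)} = 36 + 4 \left(-1 - G\right) = 36 - \left(4 + 4 G\right) = 32 - 4 G$)
$b{\left(V,R \right)} = 29 - 4 V$ ($b{\left(V,R \right)} = -3 - \left(-32 + 4 V\right) = 29 - 4 V$)
$k = 7$ ($k = -2 + 9 = 7$)
$E = 3$ ($E = 10 - 7 = 3$)
$- 3 E b{\left(-3,-2 \right)} = \left(-3\right) 3 \left(29 - -12\right) = - 9 \left(29 + 12\right) = \left(-9\right) 41 = -369$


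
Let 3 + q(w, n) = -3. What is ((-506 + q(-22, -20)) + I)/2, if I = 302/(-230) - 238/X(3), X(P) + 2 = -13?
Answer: -171619/690 ≈ -248.72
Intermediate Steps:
q(w, n) = -6 (q(w, n) = -3 - 3 = -6)
X(P) = -15 (X(P) = -2 - 13 = -15)
I = 5021/345 (I = 302/(-230) - 238/(-15) = 302*(-1/230) - 238*(-1/15) = -151/115 + 238/15 = 5021/345 ≈ 14.554)
((-506 + q(-22, -20)) + I)/2 = ((-506 - 6) + 5021/345)/2 = (-512 + 5021/345)*(½) = -171619/345*½ = -171619/690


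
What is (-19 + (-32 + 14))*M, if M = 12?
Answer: -444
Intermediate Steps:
(-19 + (-32 + 14))*M = (-19 + (-32 + 14))*12 = (-19 - 18)*12 = -37*12 = -444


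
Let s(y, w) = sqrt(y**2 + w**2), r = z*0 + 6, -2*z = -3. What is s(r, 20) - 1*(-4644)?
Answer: 4644 + 2*sqrt(109) ≈ 4664.9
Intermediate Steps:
z = 3/2 (z = -1/2*(-3) = 3/2 ≈ 1.5000)
r = 6 (r = (3/2)*0 + 6 = 0 + 6 = 6)
s(y, w) = sqrt(w**2 + y**2)
s(r, 20) - 1*(-4644) = sqrt(20**2 + 6**2) - 1*(-4644) = sqrt(400 + 36) + 4644 = sqrt(436) + 4644 = 2*sqrt(109) + 4644 = 4644 + 2*sqrt(109)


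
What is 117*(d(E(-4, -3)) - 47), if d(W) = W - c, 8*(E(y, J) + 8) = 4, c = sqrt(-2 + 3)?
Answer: -12987/2 ≈ -6493.5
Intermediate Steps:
c = 1 (c = sqrt(1) = 1)
E(y, J) = -15/2 (E(y, J) = -8 + (1/8)*4 = -8 + 1/2 = -15/2)
d(W) = -1 + W (d(W) = W - 1*1 = W - 1 = -1 + W)
117*(d(E(-4, -3)) - 47) = 117*((-1 - 15/2) - 47) = 117*(-17/2 - 47) = 117*(-111/2) = -12987/2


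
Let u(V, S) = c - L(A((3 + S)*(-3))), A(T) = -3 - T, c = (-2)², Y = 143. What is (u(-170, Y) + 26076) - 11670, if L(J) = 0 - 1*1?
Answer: 14411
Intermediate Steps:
c = 4
L(J) = -1 (L(J) = 0 - 1 = -1)
u(V, S) = 5 (u(V, S) = 4 - 1*(-1) = 4 + 1 = 5)
(u(-170, Y) + 26076) - 11670 = (5 + 26076) - 11670 = 26081 - 11670 = 14411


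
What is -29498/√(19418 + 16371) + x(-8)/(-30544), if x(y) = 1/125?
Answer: -1/3818000 - 29498*√35789/35789 ≈ -155.93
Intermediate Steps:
x(y) = 1/125
-29498/√(19418 + 16371) + x(-8)/(-30544) = -29498/√(19418 + 16371) + (1/125)/(-30544) = -29498*√35789/35789 + (1/125)*(-1/30544) = -29498*√35789/35789 - 1/3818000 = -1/3818000 - 29498*√35789/35789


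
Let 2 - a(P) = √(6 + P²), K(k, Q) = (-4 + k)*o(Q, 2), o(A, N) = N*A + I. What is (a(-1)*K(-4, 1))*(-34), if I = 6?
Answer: 4352 - 2176*√7 ≈ -1405.2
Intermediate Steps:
o(A, N) = 6 + A*N (o(A, N) = N*A + 6 = A*N + 6 = 6 + A*N)
K(k, Q) = (-4 + k)*(6 + 2*Q) (K(k, Q) = (-4 + k)*(6 + Q*2) = (-4 + k)*(6 + 2*Q))
a(P) = 2 - √(6 + P²)
(a(-1)*K(-4, 1))*(-34) = ((2 - √(6 + (-1)²))*(2*(-4 - 4)*(3 + 1)))*(-34) = ((2 - √(6 + 1))*(2*(-8)*4))*(-34) = ((2 - √7)*(-64))*(-34) = (-128 + 64*√7)*(-34) = 4352 - 2176*√7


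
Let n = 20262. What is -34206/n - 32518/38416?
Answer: -164411451/64865416 ≈ -2.5347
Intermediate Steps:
-34206/n - 32518/38416 = -34206/20262 - 32518/38416 = -34206*1/20262 - 32518*1/38416 = -5701/3377 - 16259/19208 = -164411451/64865416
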